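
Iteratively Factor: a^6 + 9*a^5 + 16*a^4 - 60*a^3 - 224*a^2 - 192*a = (a + 4)*(a^5 + 5*a^4 - 4*a^3 - 44*a^2 - 48*a) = (a + 2)*(a + 4)*(a^4 + 3*a^3 - 10*a^2 - 24*a) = (a + 2)*(a + 4)^2*(a^3 - a^2 - 6*a) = (a + 2)^2*(a + 4)^2*(a^2 - 3*a) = (a - 3)*(a + 2)^2*(a + 4)^2*(a)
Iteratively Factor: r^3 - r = (r + 1)*(r^2 - r) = (r - 1)*(r + 1)*(r)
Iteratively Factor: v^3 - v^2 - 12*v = (v - 4)*(v^2 + 3*v) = (v - 4)*(v + 3)*(v)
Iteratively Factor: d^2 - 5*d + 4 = (d - 1)*(d - 4)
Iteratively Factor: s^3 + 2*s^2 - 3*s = (s + 3)*(s^2 - s) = s*(s + 3)*(s - 1)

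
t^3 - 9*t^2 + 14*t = t*(t - 7)*(t - 2)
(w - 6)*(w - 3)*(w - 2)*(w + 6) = w^4 - 5*w^3 - 30*w^2 + 180*w - 216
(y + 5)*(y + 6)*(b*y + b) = b*y^3 + 12*b*y^2 + 41*b*y + 30*b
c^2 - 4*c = c*(c - 4)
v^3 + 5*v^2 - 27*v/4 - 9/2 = (v - 3/2)*(v + 1/2)*(v + 6)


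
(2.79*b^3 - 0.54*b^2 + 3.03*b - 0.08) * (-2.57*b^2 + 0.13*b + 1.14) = -7.1703*b^5 + 1.7505*b^4 - 4.6767*b^3 - 0.0161000000000001*b^2 + 3.4438*b - 0.0912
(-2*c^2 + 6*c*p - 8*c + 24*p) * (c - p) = -2*c^3 + 8*c^2*p - 8*c^2 - 6*c*p^2 + 32*c*p - 24*p^2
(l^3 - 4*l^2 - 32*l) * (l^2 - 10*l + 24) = l^5 - 14*l^4 + 32*l^3 + 224*l^2 - 768*l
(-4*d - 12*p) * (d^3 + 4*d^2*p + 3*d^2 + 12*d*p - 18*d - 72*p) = -4*d^4 - 28*d^3*p - 12*d^3 - 48*d^2*p^2 - 84*d^2*p + 72*d^2 - 144*d*p^2 + 504*d*p + 864*p^2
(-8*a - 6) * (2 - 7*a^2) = 56*a^3 + 42*a^2 - 16*a - 12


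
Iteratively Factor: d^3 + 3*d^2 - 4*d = (d - 1)*(d^2 + 4*d) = (d - 1)*(d + 4)*(d)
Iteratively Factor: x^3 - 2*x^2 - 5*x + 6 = (x + 2)*(x^2 - 4*x + 3) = (x - 3)*(x + 2)*(x - 1)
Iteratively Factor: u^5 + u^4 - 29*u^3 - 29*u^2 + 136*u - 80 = (u + 4)*(u^4 - 3*u^3 - 17*u^2 + 39*u - 20) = (u + 4)^2*(u^3 - 7*u^2 + 11*u - 5) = (u - 1)*(u + 4)^2*(u^2 - 6*u + 5) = (u - 1)^2*(u + 4)^2*(u - 5)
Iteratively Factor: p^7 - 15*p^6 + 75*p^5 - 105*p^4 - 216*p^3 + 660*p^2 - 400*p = (p)*(p^6 - 15*p^5 + 75*p^4 - 105*p^3 - 216*p^2 + 660*p - 400) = p*(p - 5)*(p^5 - 10*p^4 + 25*p^3 + 20*p^2 - 116*p + 80) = p*(p - 5)*(p - 2)*(p^4 - 8*p^3 + 9*p^2 + 38*p - 40) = p*(p - 5)^2*(p - 2)*(p^3 - 3*p^2 - 6*p + 8) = p*(p - 5)^2*(p - 2)*(p + 2)*(p^2 - 5*p + 4) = p*(p - 5)^2*(p - 4)*(p - 2)*(p + 2)*(p - 1)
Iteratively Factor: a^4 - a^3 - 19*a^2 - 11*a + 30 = (a - 1)*(a^3 - 19*a - 30) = (a - 1)*(a + 2)*(a^2 - 2*a - 15) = (a - 5)*(a - 1)*(a + 2)*(a + 3)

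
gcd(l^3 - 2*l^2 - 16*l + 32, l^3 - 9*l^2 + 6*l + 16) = l - 2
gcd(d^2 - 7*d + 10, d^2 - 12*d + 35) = d - 5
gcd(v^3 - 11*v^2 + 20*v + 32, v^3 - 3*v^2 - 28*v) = 1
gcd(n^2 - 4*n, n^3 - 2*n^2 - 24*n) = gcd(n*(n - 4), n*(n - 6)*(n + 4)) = n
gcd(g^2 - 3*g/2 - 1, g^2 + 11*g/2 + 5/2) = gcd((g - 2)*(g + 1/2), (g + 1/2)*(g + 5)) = g + 1/2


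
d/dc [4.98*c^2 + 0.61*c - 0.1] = 9.96*c + 0.61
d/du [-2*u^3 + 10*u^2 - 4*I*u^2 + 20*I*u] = -6*u^2 + u*(20 - 8*I) + 20*I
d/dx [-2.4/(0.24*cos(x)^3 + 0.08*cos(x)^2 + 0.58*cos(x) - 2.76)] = (1.728*sin(x)^2 - 0.384*cos(x) - 3.12)*sin(x)/(0.24*cos(x)^3 + 0.08*cos(x)^2 + 0.58*cos(x) - 2.76)^2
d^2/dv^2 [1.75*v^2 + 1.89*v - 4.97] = 3.50000000000000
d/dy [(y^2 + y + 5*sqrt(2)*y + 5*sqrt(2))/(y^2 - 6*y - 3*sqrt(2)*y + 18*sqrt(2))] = (-8*sqrt(2)*y^2 - 7*y^2 + 26*sqrt(2)*y + 48*sqrt(2) + 210)/(y^4 - 12*y^3 - 6*sqrt(2)*y^3 + 54*y^2 + 72*sqrt(2)*y^2 - 216*sqrt(2)*y - 216*y + 648)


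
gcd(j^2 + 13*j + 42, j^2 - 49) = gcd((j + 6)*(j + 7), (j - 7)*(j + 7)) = j + 7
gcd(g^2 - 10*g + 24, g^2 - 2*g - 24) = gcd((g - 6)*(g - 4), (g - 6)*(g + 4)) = g - 6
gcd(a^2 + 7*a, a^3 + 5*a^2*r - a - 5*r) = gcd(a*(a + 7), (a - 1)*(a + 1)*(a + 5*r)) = 1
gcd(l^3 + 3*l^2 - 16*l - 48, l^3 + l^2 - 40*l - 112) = l + 4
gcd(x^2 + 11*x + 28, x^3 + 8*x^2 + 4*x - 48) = x + 4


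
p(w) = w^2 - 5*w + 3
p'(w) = 2*w - 5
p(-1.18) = 10.29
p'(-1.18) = -7.36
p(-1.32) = 11.34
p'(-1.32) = -7.64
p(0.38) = 1.24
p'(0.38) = -4.24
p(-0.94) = 8.58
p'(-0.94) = -6.88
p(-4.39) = 44.22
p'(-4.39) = -13.78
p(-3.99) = 38.87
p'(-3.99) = -12.98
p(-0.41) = 5.22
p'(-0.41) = -5.82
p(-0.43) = 5.33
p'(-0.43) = -5.86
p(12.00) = 87.00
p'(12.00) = 19.00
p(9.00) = 39.00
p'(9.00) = 13.00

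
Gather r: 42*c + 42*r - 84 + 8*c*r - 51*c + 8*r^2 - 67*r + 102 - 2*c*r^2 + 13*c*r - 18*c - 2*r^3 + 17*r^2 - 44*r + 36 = -27*c - 2*r^3 + r^2*(25 - 2*c) + r*(21*c - 69) + 54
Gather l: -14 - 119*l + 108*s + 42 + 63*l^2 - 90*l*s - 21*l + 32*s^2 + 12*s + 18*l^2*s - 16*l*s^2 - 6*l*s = l^2*(18*s + 63) + l*(-16*s^2 - 96*s - 140) + 32*s^2 + 120*s + 28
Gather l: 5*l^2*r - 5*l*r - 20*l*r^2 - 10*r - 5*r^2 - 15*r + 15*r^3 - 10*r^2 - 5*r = 5*l^2*r + l*(-20*r^2 - 5*r) + 15*r^3 - 15*r^2 - 30*r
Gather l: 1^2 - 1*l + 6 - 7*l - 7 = -8*l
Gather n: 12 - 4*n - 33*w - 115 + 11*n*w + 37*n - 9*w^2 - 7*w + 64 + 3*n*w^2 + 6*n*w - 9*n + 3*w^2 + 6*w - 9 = n*(3*w^2 + 17*w + 24) - 6*w^2 - 34*w - 48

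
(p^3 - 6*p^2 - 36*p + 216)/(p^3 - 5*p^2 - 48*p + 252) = (p + 6)/(p + 7)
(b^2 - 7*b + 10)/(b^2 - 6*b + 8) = (b - 5)/(b - 4)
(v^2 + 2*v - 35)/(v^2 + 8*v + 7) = (v - 5)/(v + 1)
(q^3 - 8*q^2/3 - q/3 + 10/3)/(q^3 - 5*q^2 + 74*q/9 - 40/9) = 3*(q + 1)/(3*q - 4)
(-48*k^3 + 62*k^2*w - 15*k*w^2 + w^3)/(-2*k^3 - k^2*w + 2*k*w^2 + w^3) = (48*k^2 - 14*k*w + w^2)/(2*k^2 + 3*k*w + w^2)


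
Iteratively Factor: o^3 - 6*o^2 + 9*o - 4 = (o - 1)*(o^2 - 5*o + 4) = (o - 4)*(o - 1)*(o - 1)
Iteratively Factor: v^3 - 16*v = (v + 4)*(v^2 - 4*v) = (v - 4)*(v + 4)*(v)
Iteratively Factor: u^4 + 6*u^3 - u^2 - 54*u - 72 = (u + 4)*(u^3 + 2*u^2 - 9*u - 18) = (u - 3)*(u + 4)*(u^2 + 5*u + 6) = (u - 3)*(u + 2)*(u + 4)*(u + 3)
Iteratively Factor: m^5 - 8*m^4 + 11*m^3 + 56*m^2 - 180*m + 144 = (m - 3)*(m^4 - 5*m^3 - 4*m^2 + 44*m - 48) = (m - 3)*(m - 2)*(m^3 - 3*m^2 - 10*m + 24) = (m - 3)*(m - 2)*(m + 3)*(m^2 - 6*m + 8) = (m - 4)*(m - 3)*(m - 2)*(m + 3)*(m - 2)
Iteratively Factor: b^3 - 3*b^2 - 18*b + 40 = (b - 5)*(b^2 + 2*b - 8) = (b - 5)*(b - 2)*(b + 4)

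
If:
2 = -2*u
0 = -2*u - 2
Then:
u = -1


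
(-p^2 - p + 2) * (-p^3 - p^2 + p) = p^5 + 2*p^4 - 2*p^3 - 3*p^2 + 2*p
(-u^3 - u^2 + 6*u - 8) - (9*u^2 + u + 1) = -u^3 - 10*u^2 + 5*u - 9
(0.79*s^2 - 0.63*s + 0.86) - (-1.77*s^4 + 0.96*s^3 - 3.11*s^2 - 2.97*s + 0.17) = 1.77*s^4 - 0.96*s^3 + 3.9*s^2 + 2.34*s + 0.69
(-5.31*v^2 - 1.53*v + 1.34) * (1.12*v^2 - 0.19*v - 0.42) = -5.9472*v^4 - 0.7047*v^3 + 4.0217*v^2 + 0.388*v - 0.5628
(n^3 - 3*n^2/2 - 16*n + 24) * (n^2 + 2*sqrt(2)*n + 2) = n^5 - 3*n^4/2 + 2*sqrt(2)*n^4 - 14*n^3 - 3*sqrt(2)*n^3 - 32*sqrt(2)*n^2 + 21*n^2 - 32*n + 48*sqrt(2)*n + 48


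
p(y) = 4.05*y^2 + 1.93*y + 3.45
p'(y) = 8.1*y + 1.93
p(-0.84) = 4.69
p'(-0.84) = -4.87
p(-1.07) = 6.02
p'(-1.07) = -6.74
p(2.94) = 44.13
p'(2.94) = 25.74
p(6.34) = 178.48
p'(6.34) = 53.28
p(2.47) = 32.93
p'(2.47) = 21.94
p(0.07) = 3.60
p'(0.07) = 2.50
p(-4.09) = 63.31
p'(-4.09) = -31.20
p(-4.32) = 70.70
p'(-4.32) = -33.06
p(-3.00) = 34.11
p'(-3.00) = -22.37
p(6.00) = 160.83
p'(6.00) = 50.53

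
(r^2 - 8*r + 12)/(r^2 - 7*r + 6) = (r - 2)/(r - 1)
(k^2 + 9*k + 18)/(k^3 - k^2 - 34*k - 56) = (k^2 + 9*k + 18)/(k^3 - k^2 - 34*k - 56)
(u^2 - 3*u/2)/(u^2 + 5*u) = (u - 3/2)/(u + 5)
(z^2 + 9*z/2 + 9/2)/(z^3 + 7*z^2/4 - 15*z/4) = 2*(2*z + 3)/(z*(4*z - 5))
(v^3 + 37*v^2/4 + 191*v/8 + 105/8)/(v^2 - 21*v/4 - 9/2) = (2*v^2 + 17*v + 35)/(2*(v - 6))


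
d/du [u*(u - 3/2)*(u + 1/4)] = 3*u^2 - 5*u/2 - 3/8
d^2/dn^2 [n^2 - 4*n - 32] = 2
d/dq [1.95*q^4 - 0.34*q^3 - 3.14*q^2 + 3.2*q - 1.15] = 7.8*q^3 - 1.02*q^2 - 6.28*q + 3.2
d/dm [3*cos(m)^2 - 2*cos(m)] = 2*(1 - 3*cos(m))*sin(m)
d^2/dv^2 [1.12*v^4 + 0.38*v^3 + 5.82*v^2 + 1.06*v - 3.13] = 13.44*v^2 + 2.28*v + 11.64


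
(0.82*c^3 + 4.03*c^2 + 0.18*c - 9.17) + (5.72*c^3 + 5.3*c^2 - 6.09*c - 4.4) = 6.54*c^3 + 9.33*c^2 - 5.91*c - 13.57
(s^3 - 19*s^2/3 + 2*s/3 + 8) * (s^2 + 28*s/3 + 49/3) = s^5 + 3*s^4 - 379*s^3/9 - 803*s^2/9 + 770*s/9 + 392/3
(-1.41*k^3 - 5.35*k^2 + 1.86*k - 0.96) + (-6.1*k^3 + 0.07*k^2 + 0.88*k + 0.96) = -7.51*k^3 - 5.28*k^2 + 2.74*k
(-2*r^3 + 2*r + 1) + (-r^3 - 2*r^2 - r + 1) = -3*r^3 - 2*r^2 + r + 2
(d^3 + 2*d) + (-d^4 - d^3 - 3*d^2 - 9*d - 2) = -d^4 - 3*d^2 - 7*d - 2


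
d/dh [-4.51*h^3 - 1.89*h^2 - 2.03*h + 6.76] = -13.53*h^2 - 3.78*h - 2.03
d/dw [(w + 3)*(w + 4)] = 2*w + 7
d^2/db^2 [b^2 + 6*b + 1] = 2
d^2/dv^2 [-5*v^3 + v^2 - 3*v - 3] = 2 - 30*v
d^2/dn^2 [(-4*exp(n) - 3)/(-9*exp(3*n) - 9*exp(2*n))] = (16*exp(3*n) + 39*exp(2*n) + 37*exp(n) + 12)*exp(-2*n)/(9*(exp(3*n) + 3*exp(2*n) + 3*exp(n) + 1))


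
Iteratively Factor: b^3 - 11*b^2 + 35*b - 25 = (b - 5)*(b^2 - 6*b + 5) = (b - 5)^2*(b - 1)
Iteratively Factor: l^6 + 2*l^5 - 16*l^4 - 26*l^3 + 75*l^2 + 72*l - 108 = (l - 1)*(l^5 + 3*l^4 - 13*l^3 - 39*l^2 + 36*l + 108) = (l - 1)*(l + 3)*(l^4 - 13*l^2 + 36) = (l - 2)*(l - 1)*(l + 3)*(l^3 + 2*l^2 - 9*l - 18) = (l - 2)*(l - 1)*(l + 2)*(l + 3)*(l^2 - 9) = (l - 3)*(l - 2)*(l - 1)*(l + 2)*(l + 3)*(l + 3)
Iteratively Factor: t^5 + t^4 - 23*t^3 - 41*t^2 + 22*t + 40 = (t + 2)*(t^4 - t^3 - 21*t^2 + t + 20) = (t + 1)*(t + 2)*(t^3 - 2*t^2 - 19*t + 20) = (t - 1)*(t + 1)*(t + 2)*(t^2 - t - 20) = (t - 5)*(t - 1)*(t + 1)*(t + 2)*(t + 4)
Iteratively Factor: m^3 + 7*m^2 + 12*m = (m + 3)*(m^2 + 4*m) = m*(m + 3)*(m + 4)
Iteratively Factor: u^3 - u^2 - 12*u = (u + 3)*(u^2 - 4*u) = u*(u + 3)*(u - 4)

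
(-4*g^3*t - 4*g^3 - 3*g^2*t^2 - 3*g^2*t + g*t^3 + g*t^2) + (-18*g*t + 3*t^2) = -4*g^3*t - 4*g^3 - 3*g^2*t^2 - 3*g^2*t + g*t^3 + g*t^2 - 18*g*t + 3*t^2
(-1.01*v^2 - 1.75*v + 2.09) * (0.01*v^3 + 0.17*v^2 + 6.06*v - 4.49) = -0.0101*v^5 - 0.1892*v^4 - 6.3972*v^3 - 5.7148*v^2 + 20.5229*v - 9.3841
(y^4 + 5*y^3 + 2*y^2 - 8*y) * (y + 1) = y^5 + 6*y^4 + 7*y^3 - 6*y^2 - 8*y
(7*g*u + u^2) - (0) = 7*g*u + u^2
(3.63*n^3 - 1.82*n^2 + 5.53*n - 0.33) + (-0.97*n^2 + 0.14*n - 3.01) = 3.63*n^3 - 2.79*n^2 + 5.67*n - 3.34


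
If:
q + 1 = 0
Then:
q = -1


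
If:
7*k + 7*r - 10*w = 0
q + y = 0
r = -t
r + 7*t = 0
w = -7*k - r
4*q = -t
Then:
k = 0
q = 0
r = 0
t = 0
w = 0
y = 0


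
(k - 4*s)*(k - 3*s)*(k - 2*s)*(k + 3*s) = k^4 - 6*k^3*s - k^2*s^2 + 54*k*s^3 - 72*s^4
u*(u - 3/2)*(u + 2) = u^3 + u^2/2 - 3*u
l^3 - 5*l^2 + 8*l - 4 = (l - 2)^2*(l - 1)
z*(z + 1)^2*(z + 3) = z^4 + 5*z^3 + 7*z^2 + 3*z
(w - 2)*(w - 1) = w^2 - 3*w + 2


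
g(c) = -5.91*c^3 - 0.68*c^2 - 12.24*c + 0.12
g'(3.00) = -175.89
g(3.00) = -202.29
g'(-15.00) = -3981.09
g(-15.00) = 19976.97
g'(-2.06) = -84.68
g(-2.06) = 74.11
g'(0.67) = -21.11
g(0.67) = -10.16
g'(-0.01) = -12.23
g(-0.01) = 0.24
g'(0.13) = -12.72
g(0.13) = -1.50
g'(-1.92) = -74.99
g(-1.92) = 62.94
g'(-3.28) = -198.53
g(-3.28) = 241.50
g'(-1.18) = -35.32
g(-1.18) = 23.33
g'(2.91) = -166.34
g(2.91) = -186.89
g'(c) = -17.73*c^2 - 1.36*c - 12.24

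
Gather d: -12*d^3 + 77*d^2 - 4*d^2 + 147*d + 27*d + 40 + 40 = -12*d^3 + 73*d^2 + 174*d + 80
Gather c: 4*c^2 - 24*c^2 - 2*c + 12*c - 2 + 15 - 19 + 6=-20*c^2 + 10*c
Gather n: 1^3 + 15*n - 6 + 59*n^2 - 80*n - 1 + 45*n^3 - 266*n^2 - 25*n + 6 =45*n^3 - 207*n^2 - 90*n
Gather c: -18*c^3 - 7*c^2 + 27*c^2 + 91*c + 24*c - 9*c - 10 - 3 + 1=-18*c^3 + 20*c^2 + 106*c - 12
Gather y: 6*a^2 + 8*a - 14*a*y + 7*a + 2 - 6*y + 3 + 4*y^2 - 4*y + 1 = 6*a^2 + 15*a + 4*y^2 + y*(-14*a - 10) + 6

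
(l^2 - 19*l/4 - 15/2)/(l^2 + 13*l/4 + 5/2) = (l - 6)/(l + 2)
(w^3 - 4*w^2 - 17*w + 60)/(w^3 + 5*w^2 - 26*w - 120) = (w - 3)/(w + 6)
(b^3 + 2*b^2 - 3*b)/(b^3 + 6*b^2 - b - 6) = b*(b + 3)/(b^2 + 7*b + 6)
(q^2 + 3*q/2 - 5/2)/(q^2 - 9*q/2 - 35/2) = (q - 1)/(q - 7)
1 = 1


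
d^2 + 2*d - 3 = (d - 1)*(d + 3)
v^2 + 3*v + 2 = (v + 1)*(v + 2)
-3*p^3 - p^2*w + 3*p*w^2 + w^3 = (-p + w)*(p + w)*(3*p + w)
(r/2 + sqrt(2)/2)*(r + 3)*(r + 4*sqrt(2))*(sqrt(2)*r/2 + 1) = sqrt(2)*r^4/4 + 3*sqrt(2)*r^3/4 + 3*r^3 + 9*sqrt(2)*r^2/2 + 9*r^2 + 4*r + 27*sqrt(2)*r/2 + 12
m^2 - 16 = (m - 4)*(m + 4)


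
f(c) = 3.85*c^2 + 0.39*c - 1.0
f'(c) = 7.7*c + 0.39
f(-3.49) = 44.53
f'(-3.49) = -26.48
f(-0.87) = 1.57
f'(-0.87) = -6.31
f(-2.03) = 14.07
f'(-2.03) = -15.24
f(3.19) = 39.42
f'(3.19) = 24.95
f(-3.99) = 58.74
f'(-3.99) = -30.33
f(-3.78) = 52.54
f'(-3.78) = -28.72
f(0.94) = 2.77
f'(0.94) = 7.63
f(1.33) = 6.33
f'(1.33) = 10.63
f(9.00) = 314.36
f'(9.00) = 69.69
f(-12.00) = 548.72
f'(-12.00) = -92.01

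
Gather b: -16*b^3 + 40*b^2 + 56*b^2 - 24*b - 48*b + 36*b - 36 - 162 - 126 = -16*b^3 + 96*b^2 - 36*b - 324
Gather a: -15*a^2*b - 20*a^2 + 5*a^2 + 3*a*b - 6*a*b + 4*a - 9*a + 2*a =a^2*(-15*b - 15) + a*(-3*b - 3)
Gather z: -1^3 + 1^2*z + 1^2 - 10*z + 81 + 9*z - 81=0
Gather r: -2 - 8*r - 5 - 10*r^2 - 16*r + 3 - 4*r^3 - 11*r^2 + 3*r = -4*r^3 - 21*r^2 - 21*r - 4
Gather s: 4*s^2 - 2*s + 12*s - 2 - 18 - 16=4*s^2 + 10*s - 36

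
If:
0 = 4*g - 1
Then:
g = 1/4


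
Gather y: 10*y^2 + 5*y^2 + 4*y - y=15*y^2 + 3*y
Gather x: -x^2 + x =-x^2 + x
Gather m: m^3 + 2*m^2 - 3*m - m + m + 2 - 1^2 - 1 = m^3 + 2*m^2 - 3*m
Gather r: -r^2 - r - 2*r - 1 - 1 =-r^2 - 3*r - 2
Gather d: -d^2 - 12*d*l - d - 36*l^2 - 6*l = -d^2 + d*(-12*l - 1) - 36*l^2 - 6*l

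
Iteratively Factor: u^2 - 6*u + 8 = (u - 2)*(u - 4)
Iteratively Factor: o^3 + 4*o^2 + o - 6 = (o + 2)*(o^2 + 2*o - 3) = (o - 1)*(o + 2)*(o + 3)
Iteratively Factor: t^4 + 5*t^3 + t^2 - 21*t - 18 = (t - 2)*(t^3 + 7*t^2 + 15*t + 9) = (t - 2)*(t + 1)*(t^2 + 6*t + 9) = (t - 2)*(t + 1)*(t + 3)*(t + 3)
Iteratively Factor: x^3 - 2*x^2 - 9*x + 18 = (x - 2)*(x^2 - 9) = (x - 3)*(x - 2)*(x + 3)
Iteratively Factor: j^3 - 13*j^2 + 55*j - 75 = (j - 5)*(j^2 - 8*j + 15) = (j - 5)^2*(j - 3)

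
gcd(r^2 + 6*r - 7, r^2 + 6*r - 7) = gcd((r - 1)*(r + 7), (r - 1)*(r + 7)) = r^2 + 6*r - 7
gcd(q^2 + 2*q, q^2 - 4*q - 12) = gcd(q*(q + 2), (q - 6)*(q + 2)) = q + 2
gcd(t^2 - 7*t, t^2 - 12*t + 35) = t - 7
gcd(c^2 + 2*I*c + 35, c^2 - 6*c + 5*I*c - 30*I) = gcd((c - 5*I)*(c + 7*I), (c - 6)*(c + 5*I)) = 1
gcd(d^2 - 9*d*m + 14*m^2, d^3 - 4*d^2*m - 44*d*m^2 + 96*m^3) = d - 2*m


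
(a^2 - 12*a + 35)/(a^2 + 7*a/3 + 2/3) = 3*(a^2 - 12*a + 35)/(3*a^2 + 7*a + 2)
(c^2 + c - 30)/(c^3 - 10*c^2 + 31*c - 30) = (c + 6)/(c^2 - 5*c + 6)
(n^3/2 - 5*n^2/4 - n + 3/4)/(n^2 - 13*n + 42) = (2*n^3 - 5*n^2 - 4*n + 3)/(4*(n^2 - 13*n + 42))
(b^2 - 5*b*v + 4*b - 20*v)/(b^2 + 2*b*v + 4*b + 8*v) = (b - 5*v)/(b + 2*v)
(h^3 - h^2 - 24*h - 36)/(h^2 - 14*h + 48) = (h^2 + 5*h + 6)/(h - 8)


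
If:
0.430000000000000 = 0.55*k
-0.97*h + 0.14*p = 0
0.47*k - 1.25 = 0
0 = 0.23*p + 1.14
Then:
No Solution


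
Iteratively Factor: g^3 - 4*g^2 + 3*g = (g - 1)*(g^2 - 3*g) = (g - 3)*(g - 1)*(g)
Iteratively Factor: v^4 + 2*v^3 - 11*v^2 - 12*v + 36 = (v + 3)*(v^3 - v^2 - 8*v + 12) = (v - 2)*(v + 3)*(v^2 + v - 6) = (v - 2)^2*(v + 3)*(v + 3)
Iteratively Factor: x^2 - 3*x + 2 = (x - 1)*(x - 2)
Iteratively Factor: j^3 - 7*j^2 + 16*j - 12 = (j - 3)*(j^2 - 4*j + 4) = (j - 3)*(j - 2)*(j - 2)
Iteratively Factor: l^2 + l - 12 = (l - 3)*(l + 4)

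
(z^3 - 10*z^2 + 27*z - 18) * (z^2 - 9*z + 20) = z^5 - 19*z^4 + 137*z^3 - 461*z^2 + 702*z - 360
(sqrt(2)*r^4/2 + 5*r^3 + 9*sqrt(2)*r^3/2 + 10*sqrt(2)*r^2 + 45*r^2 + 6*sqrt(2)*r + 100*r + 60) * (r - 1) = sqrt(2)*r^5/2 + 5*r^4 + 4*sqrt(2)*r^4 + 11*sqrt(2)*r^3/2 + 40*r^3 - 4*sqrt(2)*r^2 + 55*r^2 - 40*r - 6*sqrt(2)*r - 60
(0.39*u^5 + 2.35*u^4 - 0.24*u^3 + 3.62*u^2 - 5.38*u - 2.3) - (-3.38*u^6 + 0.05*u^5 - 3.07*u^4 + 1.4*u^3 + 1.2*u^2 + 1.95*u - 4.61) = 3.38*u^6 + 0.34*u^5 + 5.42*u^4 - 1.64*u^3 + 2.42*u^2 - 7.33*u + 2.31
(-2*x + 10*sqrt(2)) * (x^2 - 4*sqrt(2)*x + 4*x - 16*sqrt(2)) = -2*x^3 - 8*x^2 + 18*sqrt(2)*x^2 - 80*x + 72*sqrt(2)*x - 320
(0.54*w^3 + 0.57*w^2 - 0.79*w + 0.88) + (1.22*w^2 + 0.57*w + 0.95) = 0.54*w^3 + 1.79*w^2 - 0.22*w + 1.83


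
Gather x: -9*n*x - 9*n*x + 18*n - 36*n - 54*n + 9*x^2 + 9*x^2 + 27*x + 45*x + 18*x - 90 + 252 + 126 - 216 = -72*n + 18*x^2 + x*(90 - 18*n) + 72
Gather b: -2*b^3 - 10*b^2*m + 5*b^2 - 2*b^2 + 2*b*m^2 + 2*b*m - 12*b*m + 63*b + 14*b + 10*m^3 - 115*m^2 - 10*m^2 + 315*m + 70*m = -2*b^3 + b^2*(3 - 10*m) + b*(2*m^2 - 10*m + 77) + 10*m^3 - 125*m^2 + 385*m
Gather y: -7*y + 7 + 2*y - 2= 5 - 5*y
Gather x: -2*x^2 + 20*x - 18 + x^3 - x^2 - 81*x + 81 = x^3 - 3*x^2 - 61*x + 63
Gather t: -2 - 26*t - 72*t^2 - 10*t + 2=-72*t^2 - 36*t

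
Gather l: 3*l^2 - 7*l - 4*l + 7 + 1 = 3*l^2 - 11*l + 8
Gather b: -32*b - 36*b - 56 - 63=-68*b - 119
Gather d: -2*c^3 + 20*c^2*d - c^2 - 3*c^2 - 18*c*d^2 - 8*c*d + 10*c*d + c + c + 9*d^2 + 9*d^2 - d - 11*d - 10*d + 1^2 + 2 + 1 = -2*c^3 - 4*c^2 + 2*c + d^2*(18 - 18*c) + d*(20*c^2 + 2*c - 22) + 4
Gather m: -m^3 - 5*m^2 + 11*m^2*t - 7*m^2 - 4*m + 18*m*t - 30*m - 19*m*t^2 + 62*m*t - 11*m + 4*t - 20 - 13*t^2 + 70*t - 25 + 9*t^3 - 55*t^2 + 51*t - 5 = -m^3 + m^2*(11*t - 12) + m*(-19*t^2 + 80*t - 45) + 9*t^3 - 68*t^2 + 125*t - 50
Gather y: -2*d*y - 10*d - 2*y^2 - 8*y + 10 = -10*d - 2*y^2 + y*(-2*d - 8) + 10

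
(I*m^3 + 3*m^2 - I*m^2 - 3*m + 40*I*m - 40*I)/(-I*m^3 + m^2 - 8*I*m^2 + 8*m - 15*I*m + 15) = (-m^3 + m^2*(1 + 3*I) - m*(40 + 3*I) + 40)/(m^3 + m^2*(8 + I) + m*(15 + 8*I) + 15*I)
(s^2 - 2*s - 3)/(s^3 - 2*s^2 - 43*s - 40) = (s - 3)/(s^2 - 3*s - 40)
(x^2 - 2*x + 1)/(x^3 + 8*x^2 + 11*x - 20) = (x - 1)/(x^2 + 9*x + 20)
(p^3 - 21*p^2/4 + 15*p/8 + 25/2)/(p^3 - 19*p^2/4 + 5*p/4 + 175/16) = 2*(p - 4)/(2*p - 7)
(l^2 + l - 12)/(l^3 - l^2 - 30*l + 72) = (l + 4)/(l^2 + 2*l - 24)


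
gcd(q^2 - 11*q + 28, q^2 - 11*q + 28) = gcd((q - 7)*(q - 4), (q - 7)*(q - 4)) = q^2 - 11*q + 28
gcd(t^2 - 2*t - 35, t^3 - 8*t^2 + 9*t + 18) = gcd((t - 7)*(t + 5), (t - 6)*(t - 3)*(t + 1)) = 1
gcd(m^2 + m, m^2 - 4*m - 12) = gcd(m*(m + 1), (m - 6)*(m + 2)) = 1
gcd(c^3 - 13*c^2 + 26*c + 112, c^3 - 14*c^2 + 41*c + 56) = c^2 - 15*c + 56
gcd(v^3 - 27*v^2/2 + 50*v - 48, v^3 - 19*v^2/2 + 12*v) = v^2 - 19*v/2 + 12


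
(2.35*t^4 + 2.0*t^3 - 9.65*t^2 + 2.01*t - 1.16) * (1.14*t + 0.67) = 2.679*t^5 + 3.8545*t^4 - 9.661*t^3 - 4.1741*t^2 + 0.0243000000000002*t - 0.7772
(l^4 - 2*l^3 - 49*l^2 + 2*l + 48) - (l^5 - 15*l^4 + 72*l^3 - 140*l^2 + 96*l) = -l^5 + 16*l^4 - 74*l^3 + 91*l^2 - 94*l + 48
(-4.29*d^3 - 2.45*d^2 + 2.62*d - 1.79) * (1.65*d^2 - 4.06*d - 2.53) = -7.0785*d^5 + 13.3749*d^4 + 25.1237*d^3 - 7.3922*d^2 + 0.6388*d + 4.5287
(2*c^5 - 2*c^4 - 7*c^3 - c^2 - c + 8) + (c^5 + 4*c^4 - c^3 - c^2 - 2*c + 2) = 3*c^5 + 2*c^4 - 8*c^3 - 2*c^2 - 3*c + 10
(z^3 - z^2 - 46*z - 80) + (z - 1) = z^3 - z^2 - 45*z - 81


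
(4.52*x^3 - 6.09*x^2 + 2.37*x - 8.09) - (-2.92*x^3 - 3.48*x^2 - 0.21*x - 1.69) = 7.44*x^3 - 2.61*x^2 + 2.58*x - 6.4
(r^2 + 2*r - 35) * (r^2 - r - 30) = r^4 + r^3 - 67*r^2 - 25*r + 1050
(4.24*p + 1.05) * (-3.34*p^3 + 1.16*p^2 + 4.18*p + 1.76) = -14.1616*p^4 + 1.4114*p^3 + 18.9412*p^2 + 11.8514*p + 1.848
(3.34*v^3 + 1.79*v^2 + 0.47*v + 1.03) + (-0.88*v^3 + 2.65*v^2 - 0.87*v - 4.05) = 2.46*v^3 + 4.44*v^2 - 0.4*v - 3.02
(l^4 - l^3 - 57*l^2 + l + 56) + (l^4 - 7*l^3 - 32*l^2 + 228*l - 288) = 2*l^4 - 8*l^3 - 89*l^2 + 229*l - 232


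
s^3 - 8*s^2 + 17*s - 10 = (s - 5)*(s - 2)*(s - 1)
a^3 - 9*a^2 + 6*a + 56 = (a - 7)*(a - 4)*(a + 2)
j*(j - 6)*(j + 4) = j^3 - 2*j^2 - 24*j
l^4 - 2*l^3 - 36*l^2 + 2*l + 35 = (l - 7)*(l - 1)*(l + 1)*(l + 5)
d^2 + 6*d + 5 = (d + 1)*(d + 5)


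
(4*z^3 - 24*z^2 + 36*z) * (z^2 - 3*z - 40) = 4*z^5 - 36*z^4 - 52*z^3 + 852*z^2 - 1440*z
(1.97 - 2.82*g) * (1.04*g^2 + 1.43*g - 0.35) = -2.9328*g^3 - 1.9838*g^2 + 3.8041*g - 0.6895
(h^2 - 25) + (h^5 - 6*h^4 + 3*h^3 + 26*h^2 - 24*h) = h^5 - 6*h^4 + 3*h^3 + 27*h^2 - 24*h - 25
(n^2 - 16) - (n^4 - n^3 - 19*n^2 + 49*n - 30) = -n^4 + n^3 + 20*n^2 - 49*n + 14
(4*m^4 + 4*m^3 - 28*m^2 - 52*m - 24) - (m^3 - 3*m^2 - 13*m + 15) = 4*m^4 + 3*m^3 - 25*m^2 - 39*m - 39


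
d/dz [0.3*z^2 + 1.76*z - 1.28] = 0.6*z + 1.76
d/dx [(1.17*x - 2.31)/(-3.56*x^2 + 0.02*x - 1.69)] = (4.1652*x^2 - 16.4472*x - 1.9311)/(12.6736*x^4 - 0.1424*x^3 + 12.0332*x^2 - 0.0676*x + 2.8561)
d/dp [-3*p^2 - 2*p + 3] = -6*p - 2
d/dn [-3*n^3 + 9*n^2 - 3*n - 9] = -9*n^2 + 18*n - 3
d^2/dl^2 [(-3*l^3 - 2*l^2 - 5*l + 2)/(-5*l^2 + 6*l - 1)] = 4*(139*l^3 - 117*l^2 + 57*l - 15)/(125*l^6 - 450*l^5 + 615*l^4 - 396*l^3 + 123*l^2 - 18*l + 1)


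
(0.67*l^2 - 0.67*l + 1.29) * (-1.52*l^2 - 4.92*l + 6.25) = -1.0184*l^4 - 2.278*l^3 + 5.5231*l^2 - 10.5343*l + 8.0625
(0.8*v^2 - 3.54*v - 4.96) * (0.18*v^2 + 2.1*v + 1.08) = 0.144*v^4 + 1.0428*v^3 - 7.4628*v^2 - 14.2392*v - 5.3568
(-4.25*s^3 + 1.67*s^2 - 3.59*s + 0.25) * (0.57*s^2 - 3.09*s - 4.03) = -2.4225*s^5 + 14.0844*s^4 + 9.9209*s^3 + 4.5055*s^2 + 13.6952*s - 1.0075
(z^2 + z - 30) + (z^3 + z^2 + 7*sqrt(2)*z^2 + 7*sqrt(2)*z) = z^3 + 2*z^2 + 7*sqrt(2)*z^2 + z + 7*sqrt(2)*z - 30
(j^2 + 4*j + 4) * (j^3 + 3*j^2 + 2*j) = j^5 + 7*j^4 + 18*j^3 + 20*j^2 + 8*j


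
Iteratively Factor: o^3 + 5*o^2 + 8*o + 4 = (o + 1)*(o^2 + 4*o + 4) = (o + 1)*(o + 2)*(o + 2)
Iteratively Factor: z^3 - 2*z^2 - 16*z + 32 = (z - 4)*(z^2 + 2*z - 8) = (z - 4)*(z - 2)*(z + 4)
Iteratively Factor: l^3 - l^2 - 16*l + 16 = (l - 4)*(l^2 + 3*l - 4) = (l - 4)*(l + 4)*(l - 1)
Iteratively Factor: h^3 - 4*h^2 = (h - 4)*(h^2) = h*(h - 4)*(h)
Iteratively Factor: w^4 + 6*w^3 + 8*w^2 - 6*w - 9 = (w + 3)*(w^3 + 3*w^2 - w - 3) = (w - 1)*(w + 3)*(w^2 + 4*w + 3) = (w - 1)*(w + 1)*(w + 3)*(w + 3)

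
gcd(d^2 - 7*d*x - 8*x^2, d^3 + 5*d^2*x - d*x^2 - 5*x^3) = d + x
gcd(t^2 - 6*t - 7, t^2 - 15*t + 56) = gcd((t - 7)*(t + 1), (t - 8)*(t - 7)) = t - 7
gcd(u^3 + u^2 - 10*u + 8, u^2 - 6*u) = 1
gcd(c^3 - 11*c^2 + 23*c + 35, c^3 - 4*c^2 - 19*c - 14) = c^2 - 6*c - 7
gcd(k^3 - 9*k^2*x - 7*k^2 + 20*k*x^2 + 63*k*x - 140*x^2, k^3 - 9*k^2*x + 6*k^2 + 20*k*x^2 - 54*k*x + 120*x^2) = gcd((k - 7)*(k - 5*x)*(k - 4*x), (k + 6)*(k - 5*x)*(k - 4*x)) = k^2 - 9*k*x + 20*x^2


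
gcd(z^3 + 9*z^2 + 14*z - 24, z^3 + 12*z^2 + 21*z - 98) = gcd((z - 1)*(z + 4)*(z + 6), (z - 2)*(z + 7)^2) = 1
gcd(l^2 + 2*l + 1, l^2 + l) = l + 1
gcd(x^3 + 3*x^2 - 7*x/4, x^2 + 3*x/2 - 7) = x + 7/2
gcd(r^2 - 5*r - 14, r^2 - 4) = r + 2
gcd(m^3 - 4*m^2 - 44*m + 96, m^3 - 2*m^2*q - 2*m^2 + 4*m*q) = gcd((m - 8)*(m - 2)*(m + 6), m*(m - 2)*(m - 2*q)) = m - 2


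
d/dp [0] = 0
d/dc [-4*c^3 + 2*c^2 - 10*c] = -12*c^2 + 4*c - 10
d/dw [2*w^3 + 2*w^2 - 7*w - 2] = 6*w^2 + 4*w - 7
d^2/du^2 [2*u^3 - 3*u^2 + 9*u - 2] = 12*u - 6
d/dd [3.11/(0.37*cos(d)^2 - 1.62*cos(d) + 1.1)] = (2.3014*cos(d) - 5.0382)*sin(d)/(0.37*cos(d)^2 - 1.62*cos(d) + 1.1)^2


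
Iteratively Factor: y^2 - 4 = (y + 2)*(y - 2)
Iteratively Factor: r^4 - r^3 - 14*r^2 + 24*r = (r - 3)*(r^3 + 2*r^2 - 8*r) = (r - 3)*(r - 2)*(r^2 + 4*r) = r*(r - 3)*(r - 2)*(r + 4)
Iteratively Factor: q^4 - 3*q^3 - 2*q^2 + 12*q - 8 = (q - 2)*(q^3 - q^2 - 4*q + 4) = (q - 2)*(q + 2)*(q^2 - 3*q + 2) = (q - 2)^2*(q + 2)*(q - 1)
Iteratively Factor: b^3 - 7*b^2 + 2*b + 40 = (b - 5)*(b^2 - 2*b - 8) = (b - 5)*(b - 4)*(b + 2)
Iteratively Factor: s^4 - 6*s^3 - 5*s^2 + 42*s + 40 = (s - 4)*(s^3 - 2*s^2 - 13*s - 10) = (s - 4)*(s + 2)*(s^2 - 4*s - 5) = (s - 5)*(s - 4)*(s + 2)*(s + 1)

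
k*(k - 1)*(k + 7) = k^3 + 6*k^2 - 7*k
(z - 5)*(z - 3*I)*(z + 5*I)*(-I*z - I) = -I*z^4 + 2*z^3 + 4*I*z^3 - 8*z^2 - 10*I*z^2 - 10*z + 60*I*z + 75*I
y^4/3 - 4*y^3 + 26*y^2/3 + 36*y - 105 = (y/3 + 1)*(y - 7)*(y - 5)*(y - 3)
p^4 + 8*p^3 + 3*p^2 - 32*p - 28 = (p - 2)*(p + 1)*(p + 2)*(p + 7)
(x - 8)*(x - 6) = x^2 - 14*x + 48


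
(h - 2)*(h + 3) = h^2 + h - 6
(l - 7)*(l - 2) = l^2 - 9*l + 14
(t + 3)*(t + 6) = t^2 + 9*t + 18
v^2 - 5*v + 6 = (v - 3)*(v - 2)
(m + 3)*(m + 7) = m^2 + 10*m + 21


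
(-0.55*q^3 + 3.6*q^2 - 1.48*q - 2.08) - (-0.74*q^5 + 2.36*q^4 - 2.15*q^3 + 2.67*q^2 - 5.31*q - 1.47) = 0.74*q^5 - 2.36*q^4 + 1.6*q^3 + 0.93*q^2 + 3.83*q - 0.61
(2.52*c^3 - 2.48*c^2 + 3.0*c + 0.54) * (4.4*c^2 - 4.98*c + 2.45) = 11.088*c^5 - 23.4616*c^4 + 31.7244*c^3 - 18.64*c^2 + 4.6608*c + 1.323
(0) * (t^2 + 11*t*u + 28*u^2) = 0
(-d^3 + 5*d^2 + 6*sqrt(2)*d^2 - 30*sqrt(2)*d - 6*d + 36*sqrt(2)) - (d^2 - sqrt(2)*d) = -d^3 + 4*d^2 + 6*sqrt(2)*d^2 - 29*sqrt(2)*d - 6*d + 36*sqrt(2)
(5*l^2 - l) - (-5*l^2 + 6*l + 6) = 10*l^2 - 7*l - 6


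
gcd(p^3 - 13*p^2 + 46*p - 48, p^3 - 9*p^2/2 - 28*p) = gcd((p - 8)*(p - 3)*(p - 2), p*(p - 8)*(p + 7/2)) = p - 8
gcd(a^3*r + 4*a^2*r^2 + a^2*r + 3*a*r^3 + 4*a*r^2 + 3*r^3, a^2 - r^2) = a + r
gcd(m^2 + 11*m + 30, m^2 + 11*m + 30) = m^2 + 11*m + 30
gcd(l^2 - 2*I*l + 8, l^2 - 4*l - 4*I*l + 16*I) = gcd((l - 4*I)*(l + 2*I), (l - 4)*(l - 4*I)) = l - 4*I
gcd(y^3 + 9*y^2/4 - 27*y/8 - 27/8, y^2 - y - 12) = y + 3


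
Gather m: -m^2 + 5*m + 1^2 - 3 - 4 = -m^2 + 5*m - 6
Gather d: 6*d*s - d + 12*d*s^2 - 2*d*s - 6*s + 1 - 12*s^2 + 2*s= d*(12*s^2 + 4*s - 1) - 12*s^2 - 4*s + 1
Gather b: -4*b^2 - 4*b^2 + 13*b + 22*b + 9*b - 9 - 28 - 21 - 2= -8*b^2 + 44*b - 60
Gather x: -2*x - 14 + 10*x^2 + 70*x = 10*x^2 + 68*x - 14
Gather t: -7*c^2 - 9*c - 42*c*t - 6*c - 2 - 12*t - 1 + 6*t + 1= -7*c^2 - 15*c + t*(-42*c - 6) - 2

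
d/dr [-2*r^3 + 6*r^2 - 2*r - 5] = -6*r^2 + 12*r - 2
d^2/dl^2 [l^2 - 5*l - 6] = 2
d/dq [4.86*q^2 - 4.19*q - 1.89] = 9.72*q - 4.19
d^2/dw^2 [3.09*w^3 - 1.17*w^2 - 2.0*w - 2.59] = 18.54*w - 2.34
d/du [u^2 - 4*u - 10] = 2*u - 4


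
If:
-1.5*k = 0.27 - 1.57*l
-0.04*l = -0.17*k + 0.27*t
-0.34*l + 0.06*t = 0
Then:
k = -0.20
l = -0.02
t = -0.12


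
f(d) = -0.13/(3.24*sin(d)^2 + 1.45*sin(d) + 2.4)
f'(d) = -0.13*(-6.48*sin(d)*cos(d) - 1.45*cos(d))/(3.24*sin(d)^2 + 1.45*sin(d) + 2.4)^2 = (0.8424*sin(d) + 0.1885)*cos(d)/(3.24*sin(d)^2 + 1.45*sin(d) + 2.4)^2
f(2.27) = -0.02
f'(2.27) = -0.02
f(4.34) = -0.03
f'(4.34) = 0.01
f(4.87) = -0.03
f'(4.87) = -0.01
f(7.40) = -0.02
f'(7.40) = 0.01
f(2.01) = -0.02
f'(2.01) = -0.01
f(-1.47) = -0.03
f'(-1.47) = -0.00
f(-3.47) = -0.04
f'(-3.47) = -0.04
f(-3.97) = -0.02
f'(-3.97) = -0.02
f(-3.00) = -0.06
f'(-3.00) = -0.01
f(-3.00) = -0.06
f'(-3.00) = -0.01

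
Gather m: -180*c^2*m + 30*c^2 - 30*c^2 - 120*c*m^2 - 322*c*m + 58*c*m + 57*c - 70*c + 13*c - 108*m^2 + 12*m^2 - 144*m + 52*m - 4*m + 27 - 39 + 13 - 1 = m^2*(-120*c - 96) + m*(-180*c^2 - 264*c - 96)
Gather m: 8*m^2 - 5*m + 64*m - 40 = 8*m^2 + 59*m - 40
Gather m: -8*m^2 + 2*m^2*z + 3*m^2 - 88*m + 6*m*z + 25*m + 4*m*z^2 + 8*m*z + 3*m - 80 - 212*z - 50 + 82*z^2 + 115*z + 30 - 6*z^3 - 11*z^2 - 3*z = m^2*(2*z - 5) + m*(4*z^2 + 14*z - 60) - 6*z^3 + 71*z^2 - 100*z - 100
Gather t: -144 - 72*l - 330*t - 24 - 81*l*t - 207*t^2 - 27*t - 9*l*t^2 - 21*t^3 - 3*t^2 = -72*l - 21*t^3 + t^2*(-9*l - 210) + t*(-81*l - 357) - 168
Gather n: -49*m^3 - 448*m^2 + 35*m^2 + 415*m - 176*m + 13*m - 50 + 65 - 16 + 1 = -49*m^3 - 413*m^2 + 252*m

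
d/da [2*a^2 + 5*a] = 4*a + 5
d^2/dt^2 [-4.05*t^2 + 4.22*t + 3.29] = -8.10000000000000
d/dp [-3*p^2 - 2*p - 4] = -6*p - 2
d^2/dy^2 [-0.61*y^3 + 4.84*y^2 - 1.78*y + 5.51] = 9.68 - 3.66*y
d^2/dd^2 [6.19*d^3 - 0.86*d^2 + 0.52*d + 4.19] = 37.14*d - 1.72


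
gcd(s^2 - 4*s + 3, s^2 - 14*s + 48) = 1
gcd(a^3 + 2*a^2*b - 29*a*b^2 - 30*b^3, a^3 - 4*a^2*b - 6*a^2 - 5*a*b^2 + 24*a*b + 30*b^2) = a^2 - 4*a*b - 5*b^2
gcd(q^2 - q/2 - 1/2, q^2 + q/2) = q + 1/2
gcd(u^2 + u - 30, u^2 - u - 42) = u + 6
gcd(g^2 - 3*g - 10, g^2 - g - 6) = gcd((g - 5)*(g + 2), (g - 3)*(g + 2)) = g + 2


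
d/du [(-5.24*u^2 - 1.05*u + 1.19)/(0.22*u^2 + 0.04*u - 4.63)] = (0.0214*u^2 + 47.9988*u + 4.8139)/(0.0484*u^4 + 0.0176*u^3 - 2.0356*u^2 - 0.3704*u + 21.4369)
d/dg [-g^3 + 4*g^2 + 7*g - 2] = -3*g^2 + 8*g + 7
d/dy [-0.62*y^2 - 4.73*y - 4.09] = -1.24*y - 4.73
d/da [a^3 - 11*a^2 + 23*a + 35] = 3*a^2 - 22*a + 23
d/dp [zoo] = 0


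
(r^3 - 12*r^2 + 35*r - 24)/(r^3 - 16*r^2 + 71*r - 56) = (r - 3)/(r - 7)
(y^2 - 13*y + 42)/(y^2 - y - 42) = (y - 6)/(y + 6)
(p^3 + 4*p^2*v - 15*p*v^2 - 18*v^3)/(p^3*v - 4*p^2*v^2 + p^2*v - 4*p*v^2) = (p^3 + 4*p^2*v - 15*p*v^2 - 18*v^3)/(p*v*(p^2 - 4*p*v + p - 4*v))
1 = 1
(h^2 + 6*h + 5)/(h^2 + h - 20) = (h + 1)/(h - 4)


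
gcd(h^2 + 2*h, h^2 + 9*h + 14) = h + 2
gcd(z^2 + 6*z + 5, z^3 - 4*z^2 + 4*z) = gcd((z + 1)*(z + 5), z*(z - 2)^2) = 1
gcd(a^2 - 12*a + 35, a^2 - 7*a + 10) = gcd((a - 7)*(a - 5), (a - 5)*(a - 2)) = a - 5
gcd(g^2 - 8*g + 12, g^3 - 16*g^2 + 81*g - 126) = g - 6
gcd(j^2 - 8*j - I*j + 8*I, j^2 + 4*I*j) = 1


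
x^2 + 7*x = x*(x + 7)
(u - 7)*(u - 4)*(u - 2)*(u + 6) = u^4 - 7*u^3 - 28*u^2 + 244*u - 336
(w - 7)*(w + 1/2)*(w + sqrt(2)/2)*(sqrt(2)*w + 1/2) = sqrt(2)*w^4 - 13*sqrt(2)*w^3/2 + 3*w^3/2 - 39*w^2/4 - 13*sqrt(2)*w^2/4 - 21*w/4 - 13*sqrt(2)*w/8 - 7*sqrt(2)/8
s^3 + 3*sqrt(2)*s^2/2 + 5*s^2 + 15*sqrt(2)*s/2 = s*(s + 5)*(s + 3*sqrt(2)/2)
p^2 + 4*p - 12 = (p - 2)*(p + 6)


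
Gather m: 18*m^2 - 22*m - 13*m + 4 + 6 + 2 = 18*m^2 - 35*m + 12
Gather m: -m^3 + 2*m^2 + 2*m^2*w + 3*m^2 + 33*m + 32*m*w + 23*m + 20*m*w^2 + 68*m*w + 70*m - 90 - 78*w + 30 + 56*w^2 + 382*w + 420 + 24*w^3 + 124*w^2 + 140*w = -m^3 + m^2*(2*w + 5) + m*(20*w^2 + 100*w + 126) + 24*w^3 + 180*w^2 + 444*w + 360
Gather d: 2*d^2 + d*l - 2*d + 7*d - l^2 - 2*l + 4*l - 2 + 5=2*d^2 + d*(l + 5) - l^2 + 2*l + 3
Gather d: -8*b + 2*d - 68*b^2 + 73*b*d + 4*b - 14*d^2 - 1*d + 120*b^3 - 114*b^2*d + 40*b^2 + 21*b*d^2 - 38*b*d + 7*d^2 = 120*b^3 - 28*b^2 - 4*b + d^2*(21*b - 7) + d*(-114*b^2 + 35*b + 1)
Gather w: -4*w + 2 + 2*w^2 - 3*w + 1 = 2*w^2 - 7*w + 3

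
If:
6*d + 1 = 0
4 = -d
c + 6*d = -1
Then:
No Solution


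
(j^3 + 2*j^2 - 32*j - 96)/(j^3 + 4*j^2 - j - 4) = (j^2 - 2*j - 24)/(j^2 - 1)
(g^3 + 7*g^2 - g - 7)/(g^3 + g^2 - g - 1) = (g + 7)/(g + 1)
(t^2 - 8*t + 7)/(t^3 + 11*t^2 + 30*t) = (t^2 - 8*t + 7)/(t*(t^2 + 11*t + 30))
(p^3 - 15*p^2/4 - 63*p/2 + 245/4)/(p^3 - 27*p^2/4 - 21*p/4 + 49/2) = (p + 5)/(p + 2)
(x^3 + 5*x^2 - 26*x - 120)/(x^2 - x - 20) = x + 6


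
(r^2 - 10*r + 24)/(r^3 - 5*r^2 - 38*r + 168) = (r - 6)/(r^2 - r - 42)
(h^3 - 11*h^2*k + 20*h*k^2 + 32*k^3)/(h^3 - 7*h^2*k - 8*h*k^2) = (h - 4*k)/h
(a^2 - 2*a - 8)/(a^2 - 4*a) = (a + 2)/a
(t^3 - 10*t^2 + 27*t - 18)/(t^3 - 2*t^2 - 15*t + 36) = (t^2 - 7*t + 6)/(t^2 + t - 12)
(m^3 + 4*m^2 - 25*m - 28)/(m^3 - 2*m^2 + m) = (m^3 + 4*m^2 - 25*m - 28)/(m*(m^2 - 2*m + 1))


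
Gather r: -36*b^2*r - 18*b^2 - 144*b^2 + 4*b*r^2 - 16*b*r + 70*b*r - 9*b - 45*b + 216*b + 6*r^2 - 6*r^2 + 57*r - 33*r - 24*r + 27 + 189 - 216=-162*b^2 + 4*b*r^2 + 162*b + r*(-36*b^2 + 54*b)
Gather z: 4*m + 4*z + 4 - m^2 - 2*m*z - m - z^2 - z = -m^2 + 3*m - z^2 + z*(3 - 2*m) + 4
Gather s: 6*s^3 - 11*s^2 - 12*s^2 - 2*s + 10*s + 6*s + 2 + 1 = 6*s^3 - 23*s^2 + 14*s + 3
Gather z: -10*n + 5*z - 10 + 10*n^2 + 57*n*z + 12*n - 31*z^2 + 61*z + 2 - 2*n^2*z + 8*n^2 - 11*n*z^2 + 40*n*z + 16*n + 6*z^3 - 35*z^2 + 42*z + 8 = 18*n^2 + 18*n + 6*z^3 + z^2*(-11*n - 66) + z*(-2*n^2 + 97*n + 108)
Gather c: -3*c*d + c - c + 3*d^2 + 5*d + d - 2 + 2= -3*c*d + 3*d^2 + 6*d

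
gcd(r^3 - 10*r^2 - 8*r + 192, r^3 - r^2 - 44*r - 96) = r^2 - 4*r - 32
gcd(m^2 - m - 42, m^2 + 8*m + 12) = m + 6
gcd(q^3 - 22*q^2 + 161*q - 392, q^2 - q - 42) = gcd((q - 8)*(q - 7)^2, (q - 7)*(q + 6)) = q - 7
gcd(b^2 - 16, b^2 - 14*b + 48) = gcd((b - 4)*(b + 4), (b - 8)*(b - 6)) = 1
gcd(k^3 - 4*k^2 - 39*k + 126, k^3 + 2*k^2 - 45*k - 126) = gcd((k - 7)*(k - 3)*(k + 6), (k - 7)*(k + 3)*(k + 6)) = k^2 - k - 42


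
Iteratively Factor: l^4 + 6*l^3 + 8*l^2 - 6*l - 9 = (l + 1)*(l^3 + 5*l^2 + 3*l - 9) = (l + 1)*(l + 3)*(l^2 + 2*l - 3) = (l - 1)*(l + 1)*(l + 3)*(l + 3)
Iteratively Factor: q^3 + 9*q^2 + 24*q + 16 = (q + 4)*(q^2 + 5*q + 4) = (q + 1)*(q + 4)*(q + 4)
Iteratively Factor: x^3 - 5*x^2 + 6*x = (x)*(x^2 - 5*x + 6) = x*(x - 3)*(x - 2)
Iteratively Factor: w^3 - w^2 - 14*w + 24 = (w + 4)*(w^2 - 5*w + 6) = (w - 2)*(w + 4)*(w - 3)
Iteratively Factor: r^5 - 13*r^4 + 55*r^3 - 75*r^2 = (r)*(r^4 - 13*r^3 + 55*r^2 - 75*r) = r*(r - 5)*(r^3 - 8*r^2 + 15*r) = r*(r - 5)*(r - 3)*(r^2 - 5*r) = r^2*(r - 5)*(r - 3)*(r - 5)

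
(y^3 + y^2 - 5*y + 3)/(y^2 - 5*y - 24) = (y^2 - 2*y + 1)/(y - 8)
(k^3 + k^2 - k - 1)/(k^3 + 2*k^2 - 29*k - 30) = (k^2 - 1)/(k^2 + k - 30)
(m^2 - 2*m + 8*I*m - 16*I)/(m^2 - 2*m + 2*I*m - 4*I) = (m + 8*I)/(m + 2*I)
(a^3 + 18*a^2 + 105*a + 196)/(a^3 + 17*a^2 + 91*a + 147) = (a + 4)/(a + 3)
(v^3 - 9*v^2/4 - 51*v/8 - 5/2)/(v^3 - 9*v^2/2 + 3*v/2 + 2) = (v + 5/4)/(v - 1)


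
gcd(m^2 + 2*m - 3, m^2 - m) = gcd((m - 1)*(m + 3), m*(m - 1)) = m - 1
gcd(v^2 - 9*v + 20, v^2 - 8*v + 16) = v - 4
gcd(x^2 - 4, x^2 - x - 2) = x - 2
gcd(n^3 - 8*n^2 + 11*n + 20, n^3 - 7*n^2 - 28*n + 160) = n - 4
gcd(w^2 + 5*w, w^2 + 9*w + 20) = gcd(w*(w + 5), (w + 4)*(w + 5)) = w + 5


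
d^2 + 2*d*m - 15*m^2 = (d - 3*m)*(d + 5*m)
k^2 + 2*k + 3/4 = (k + 1/2)*(k + 3/2)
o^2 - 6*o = o*(o - 6)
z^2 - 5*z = z*(z - 5)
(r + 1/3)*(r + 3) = r^2 + 10*r/3 + 1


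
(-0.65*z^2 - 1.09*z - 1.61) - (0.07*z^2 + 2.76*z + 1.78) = -0.72*z^2 - 3.85*z - 3.39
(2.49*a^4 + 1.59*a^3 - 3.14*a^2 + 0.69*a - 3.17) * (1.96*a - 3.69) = 4.8804*a^5 - 6.0717*a^4 - 12.0215*a^3 + 12.939*a^2 - 8.7593*a + 11.6973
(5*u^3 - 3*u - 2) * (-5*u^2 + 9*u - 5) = -25*u^5 + 45*u^4 - 10*u^3 - 17*u^2 - 3*u + 10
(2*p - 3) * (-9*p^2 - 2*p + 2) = -18*p^3 + 23*p^2 + 10*p - 6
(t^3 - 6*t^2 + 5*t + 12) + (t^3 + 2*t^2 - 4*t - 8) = 2*t^3 - 4*t^2 + t + 4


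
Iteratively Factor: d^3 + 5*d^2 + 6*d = (d)*(d^2 + 5*d + 6) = d*(d + 3)*(d + 2)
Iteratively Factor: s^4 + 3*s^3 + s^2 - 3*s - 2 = (s + 1)*(s^3 + 2*s^2 - s - 2) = (s + 1)^2*(s^2 + s - 2) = (s + 1)^2*(s + 2)*(s - 1)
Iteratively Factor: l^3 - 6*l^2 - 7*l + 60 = (l - 4)*(l^2 - 2*l - 15) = (l - 4)*(l + 3)*(l - 5)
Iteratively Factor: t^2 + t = (t + 1)*(t)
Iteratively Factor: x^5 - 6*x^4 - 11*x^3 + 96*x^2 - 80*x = (x + 4)*(x^4 - 10*x^3 + 29*x^2 - 20*x) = (x - 1)*(x + 4)*(x^3 - 9*x^2 + 20*x) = (x - 4)*(x - 1)*(x + 4)*(x^2 - 5*x) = (x - 5)*(x - 4)*(x - 1)*(x + 4)*(x)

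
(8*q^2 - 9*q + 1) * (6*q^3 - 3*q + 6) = 48*q^5 - 54*q^4 - 18*q^3 + 75*q^2 - 57*q + 6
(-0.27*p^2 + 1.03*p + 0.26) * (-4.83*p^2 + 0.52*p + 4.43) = 1.3041*p^4 - 5.1153*p^3 - 1.9163*p^2 + 4.6981*p + 1.1518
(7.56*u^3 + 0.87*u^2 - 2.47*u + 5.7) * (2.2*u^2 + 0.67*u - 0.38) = 16.632*u^5 + 6.9792*u^4 - 7.7239*u^3 + 10.5545*u^2 + 4.7576*u - 2.166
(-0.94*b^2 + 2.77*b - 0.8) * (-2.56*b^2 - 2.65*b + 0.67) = 2.4064*b^4 - 4.6002*b^3 - 5.9223*b^2 + 3.9759*b - 0.536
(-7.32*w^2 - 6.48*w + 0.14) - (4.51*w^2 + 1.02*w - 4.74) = -11.83*w^2 - 7.5*w + 4.88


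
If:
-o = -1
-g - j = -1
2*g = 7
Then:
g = 7/2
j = -5/2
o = 1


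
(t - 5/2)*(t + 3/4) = t^2 - 7*t/4 - 15/8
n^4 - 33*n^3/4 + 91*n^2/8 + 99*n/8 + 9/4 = (n - 6)*(n - 3)*(n + 1/4)*(n + 1/2)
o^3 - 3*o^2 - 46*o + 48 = (o - 8)*(o - 1)*(o + 6)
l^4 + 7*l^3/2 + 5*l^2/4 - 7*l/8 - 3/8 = (l - 1/2)*(l + 1/2)^2*(l + 3)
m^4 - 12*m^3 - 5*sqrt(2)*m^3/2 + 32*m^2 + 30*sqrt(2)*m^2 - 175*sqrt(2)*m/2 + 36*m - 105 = (m - 7)*(m - 5)*(m - 3*sqrt(2))*(m + sqrt(2)/2)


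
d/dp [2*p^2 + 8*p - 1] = 4*p + 8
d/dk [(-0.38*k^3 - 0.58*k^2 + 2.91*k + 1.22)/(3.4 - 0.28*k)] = (0.2128*k^3 - 3.7136*k^2 - 3.944*k + 10.2356)/(0.0784*k^2 - 1.904*k + 11.56)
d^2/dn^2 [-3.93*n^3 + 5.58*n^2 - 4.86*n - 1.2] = 11.16 - 23.58*n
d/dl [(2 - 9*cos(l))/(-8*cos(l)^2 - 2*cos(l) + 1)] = (72*cos(l)^2 - 32*cos(l) + 5)*sin(l)/((2*cos(l) + 1)^2*(4*cos(l) - 1)^2)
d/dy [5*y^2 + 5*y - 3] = 10*y + 5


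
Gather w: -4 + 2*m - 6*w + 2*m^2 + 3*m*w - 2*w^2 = 2*m^2 + 2*m - 2*w^2 + w*(3*m - 6) - 4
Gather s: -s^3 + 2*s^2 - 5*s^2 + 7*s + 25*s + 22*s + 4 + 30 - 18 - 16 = -s^3 - 3*s^2 + 54*s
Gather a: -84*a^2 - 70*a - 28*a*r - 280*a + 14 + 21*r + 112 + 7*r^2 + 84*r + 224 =-84*a^2 + a*(-28*r - 350) + 7*r^2 + 105*r + 350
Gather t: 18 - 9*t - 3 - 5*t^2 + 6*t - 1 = -5*t^2 - 3*t + 14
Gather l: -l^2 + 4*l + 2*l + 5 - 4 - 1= -l^2 + 6*l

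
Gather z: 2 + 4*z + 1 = 4*z + 3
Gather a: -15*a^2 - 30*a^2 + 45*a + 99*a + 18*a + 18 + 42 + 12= -45*a^2 + 162*a + 72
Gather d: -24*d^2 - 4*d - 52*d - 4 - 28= -24*d^2 - 56*d - 32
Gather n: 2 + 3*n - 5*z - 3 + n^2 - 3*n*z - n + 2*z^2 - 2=n^2 + n*(2 - 3*z) + 2*z^2 - 5*z - 3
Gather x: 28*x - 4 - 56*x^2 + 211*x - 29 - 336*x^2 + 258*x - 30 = -392*x^2 + 497*x - 63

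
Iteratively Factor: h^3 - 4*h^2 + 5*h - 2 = (h - 1)*(h^2 - 3*h + 2) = (h - 1)^2*(h - 2)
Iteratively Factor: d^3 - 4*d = (d - 2)*(d^2 + 2*d) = d*(d - 2)*(d + 2)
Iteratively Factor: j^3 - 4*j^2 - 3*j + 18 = (j - 3)*(j^2 - j - 6) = (j - 3)^2*(j + 2)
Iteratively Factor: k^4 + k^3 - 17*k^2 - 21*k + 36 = (k - 1)*(k^3 + 2*k^2 - 15*k - 36) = (k - 1)*(k + 3)*(k^2 - k - 12) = (k - 1)*(k + 3)^2*(k - 4)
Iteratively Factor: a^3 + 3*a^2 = (a)*(a^2 + 3*a) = a^2*(a + 3)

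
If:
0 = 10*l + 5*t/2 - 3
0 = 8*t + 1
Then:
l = 53/160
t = -1/8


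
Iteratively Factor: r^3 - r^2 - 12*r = (r - 4)*(r^2 + 3*r) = (r - 4)*(r + 3)*(r)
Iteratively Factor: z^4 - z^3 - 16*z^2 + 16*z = (z - 4)*(z^3 + 3*z^2 - 4*z) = (z - 4)*(z - 1)*(z^2 + 4*z) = (z - 4)*(z - 1)*(z + 4)*(z)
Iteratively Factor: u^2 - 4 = (u - 2)*(u + 2)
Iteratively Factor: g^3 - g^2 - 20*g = (g)*(g^2 - g - 20) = g*(g - 5)*(g + 4)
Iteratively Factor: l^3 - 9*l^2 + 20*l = (l - 5)*(l^2 - 4*l) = l*(l - 5)*(l - 4)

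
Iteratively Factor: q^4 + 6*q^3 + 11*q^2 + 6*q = (q + 2)*(q^3 + 4*q^2 + 3*q) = (q + 1)*(q + 2)*(q^2 + 3*q) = q*(q + 1)*(q + 2)*(q + 3)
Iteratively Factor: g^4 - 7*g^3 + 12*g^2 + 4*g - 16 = (g - 2)*(g^3 - 5*g^2 + 2*g + 8) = (g - 4)*(g - 2)*(g^2 - g - 2) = (g - 4)*(g - 2)*(g + 1)*(g - 2)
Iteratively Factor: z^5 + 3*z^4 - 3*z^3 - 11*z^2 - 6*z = (z + 1)*(z^4 + 2*z^3 - 5*z^2 - 6*z) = (z - 2)*(z + 1)*(z^3 + 4*z^2 + 3*z) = (z - 2)*(z + 1)^2*(z^2 + 3*z) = (z - 2)*(z + 1)^2*(z + 3)*(z)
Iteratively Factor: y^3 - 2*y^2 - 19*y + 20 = (y - 5)*(y^2 + 3*y - 4) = (y - 5)*(y + 4)*(y - 1)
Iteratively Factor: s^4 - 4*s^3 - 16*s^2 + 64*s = (s - 4)*(s^3 - 16*s) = (s - 4)*(s + 4)*(s^2 - 4*s) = s*(s - 4)*(s + 4)*(s - 4)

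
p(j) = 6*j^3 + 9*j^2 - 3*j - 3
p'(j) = 18*j^2 + 18*j - 3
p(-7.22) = -1770.39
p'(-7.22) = 805.35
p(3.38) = 321.37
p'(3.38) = 263.48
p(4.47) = 699.31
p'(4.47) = 437.12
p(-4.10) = -252.94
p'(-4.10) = 225.78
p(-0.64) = 1.03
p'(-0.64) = -7.15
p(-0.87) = 2.47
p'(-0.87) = -5.04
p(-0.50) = 0.00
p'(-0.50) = -7.50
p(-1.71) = -1.55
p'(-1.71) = 18.85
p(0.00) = -3.00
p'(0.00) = -3.00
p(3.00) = 231.00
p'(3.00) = 213.00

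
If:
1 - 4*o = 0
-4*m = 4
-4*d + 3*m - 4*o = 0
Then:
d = -1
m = -1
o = 1/4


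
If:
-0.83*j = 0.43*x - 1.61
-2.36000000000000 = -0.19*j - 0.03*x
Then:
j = 17.02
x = -29.10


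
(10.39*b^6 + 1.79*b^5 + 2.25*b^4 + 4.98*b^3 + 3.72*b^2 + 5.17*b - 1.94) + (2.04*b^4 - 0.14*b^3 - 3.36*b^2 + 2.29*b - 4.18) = 10.39*b^6 + 1.79*b^5 + 4.29*b^4 + 4.84*b^3 + 0.36*b^2 + 7.46*b - 6.12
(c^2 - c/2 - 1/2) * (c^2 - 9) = c^4 - c^3/2 - 19*c^2/2 + 9*c/2 + 9/2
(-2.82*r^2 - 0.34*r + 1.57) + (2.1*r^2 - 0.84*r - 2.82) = -0.72*r^2 - 1.18*r - 1.25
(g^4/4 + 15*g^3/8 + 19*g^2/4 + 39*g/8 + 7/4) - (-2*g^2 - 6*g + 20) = g^4/4 + 15*g^3/8 + 27*g^2/4 + 87*g/8 - 73/4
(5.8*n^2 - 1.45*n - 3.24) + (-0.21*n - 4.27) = 5.8*n^2 - 1.66*n - 7.51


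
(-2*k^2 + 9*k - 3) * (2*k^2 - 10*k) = -4*k^4 + 38*k^3 - 96*k^2 + 30*k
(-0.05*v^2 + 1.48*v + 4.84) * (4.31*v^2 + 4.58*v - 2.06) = -0.2155*v^4 + 6.1498*v^3 + 27.7418*v^2 + 19.1184*v - 9.9704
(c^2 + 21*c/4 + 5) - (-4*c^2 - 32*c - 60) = 5*c^2 + 149*c/4 + 65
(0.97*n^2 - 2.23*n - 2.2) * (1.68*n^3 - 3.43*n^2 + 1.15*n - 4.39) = 1.6296*n^5 - 7.0735*n^4 + 5.0684*n^3 + 0.723200000000002*n^2 + 7.2597*n + 9.658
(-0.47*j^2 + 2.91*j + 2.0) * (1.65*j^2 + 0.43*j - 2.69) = -0.7755*j^4 + 4.5994*j^3 + 5.8156*j^2 - 6.9679*j - 5.38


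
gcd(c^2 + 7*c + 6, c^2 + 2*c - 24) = c + 6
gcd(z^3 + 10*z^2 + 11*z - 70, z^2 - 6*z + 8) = z - 2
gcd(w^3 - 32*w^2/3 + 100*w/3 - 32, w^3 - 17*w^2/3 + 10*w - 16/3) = w^2 - 14*w/3 + 16/3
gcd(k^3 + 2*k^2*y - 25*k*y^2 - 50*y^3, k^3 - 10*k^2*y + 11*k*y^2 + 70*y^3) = -k^2 + 3*k*y + 10*y^2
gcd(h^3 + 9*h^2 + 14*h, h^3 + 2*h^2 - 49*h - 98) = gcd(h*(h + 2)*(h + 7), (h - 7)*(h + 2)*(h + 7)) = h^2 + 9*h + 14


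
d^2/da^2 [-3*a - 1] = 0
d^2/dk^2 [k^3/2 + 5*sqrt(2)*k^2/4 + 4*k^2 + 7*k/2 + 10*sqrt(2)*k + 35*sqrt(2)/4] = 3*k + 5*sqrt(2)/2 + 8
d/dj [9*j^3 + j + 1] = 27*j^2 + 1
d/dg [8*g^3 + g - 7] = 24*g^2 + 1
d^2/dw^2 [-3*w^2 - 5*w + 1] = -6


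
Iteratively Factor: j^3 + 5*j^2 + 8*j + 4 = (j + 2)*(j^2 + 3*j + 2) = (j + 1)*(j + 2)*(j + 2)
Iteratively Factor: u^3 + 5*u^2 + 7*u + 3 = (u + 3)*(u^2 + 2*u + 1) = (u + 1)*(u + 3)*(u + 1)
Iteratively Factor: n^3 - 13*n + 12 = (n + 4)*(n^2 - 4*n + 3) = (n - 1)*(n + 4)*(n - 3)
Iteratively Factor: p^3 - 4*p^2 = (p - 4)*(p^2) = p*(p - 4)*(p)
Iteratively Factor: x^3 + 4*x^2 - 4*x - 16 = (x + 2)*(x^2 + 2*x - 8) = (x + 2)*(x + 4)*(x - 2)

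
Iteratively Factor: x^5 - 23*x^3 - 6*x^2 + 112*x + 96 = (x + 1)*(x^4 - x^3 - 22*x^2 + 16*x + 96) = (x - 3)*(x + 1)*(x^3 + 2*x^2 - 16*x - 32) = (x - 3)*(x + 1)*(x + 2)*(x^2 - 16) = (x - 4)*(x - 3)*(x + 1)*(x + 2)*(x + 4)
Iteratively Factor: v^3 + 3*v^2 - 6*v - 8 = (v + 1)*(v^2 + 2*v - 8) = (v - 2)*(v + 1)*(v + 4)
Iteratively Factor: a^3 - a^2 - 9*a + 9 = (a + 3)*(a^2 - 4*a + 3) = (a - 1)*(a + 3)*(a - 3)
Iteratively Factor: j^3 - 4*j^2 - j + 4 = (j + 1)*(j^2 - 5*j + 4) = (j - 4)*(j + 1)*(j - 1)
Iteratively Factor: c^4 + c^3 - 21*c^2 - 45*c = (c - 5)*(c^3 + 6*c^2 + 9*c) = c*(c - 5)*(c^2 + 6*c + 9) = c*(c - 5)*(c + 3)*(c + 3)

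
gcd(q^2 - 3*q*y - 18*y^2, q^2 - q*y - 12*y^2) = q + 3*y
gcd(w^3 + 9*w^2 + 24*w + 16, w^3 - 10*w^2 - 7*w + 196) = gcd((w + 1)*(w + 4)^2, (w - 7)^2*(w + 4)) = w + 4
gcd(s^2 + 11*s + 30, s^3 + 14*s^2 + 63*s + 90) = s^2 + 11*s + 30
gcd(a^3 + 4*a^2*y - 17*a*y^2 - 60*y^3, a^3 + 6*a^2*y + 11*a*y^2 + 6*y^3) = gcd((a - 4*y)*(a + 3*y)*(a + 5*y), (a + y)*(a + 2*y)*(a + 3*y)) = a + 3*y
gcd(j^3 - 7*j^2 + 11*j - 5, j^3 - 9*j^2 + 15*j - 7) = j^2 - 2*j + 1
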